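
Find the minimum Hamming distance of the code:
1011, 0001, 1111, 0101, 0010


Comparing all pairs, minimum distance: 1
Can detect 0 errors, correct 0 errors

1


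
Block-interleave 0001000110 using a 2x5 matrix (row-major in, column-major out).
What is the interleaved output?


Matrix:
  00010
  00110
Read columns: 0000011100

0000011100


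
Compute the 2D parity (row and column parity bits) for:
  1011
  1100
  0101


Row parities: 100
Column parities: 0010

Row P: 100, Col P: 0010, Corner: 1


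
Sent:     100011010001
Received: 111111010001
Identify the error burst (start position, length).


XOR: 011100000000

Burst at position 1, length 3


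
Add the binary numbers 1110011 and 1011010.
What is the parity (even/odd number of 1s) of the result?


1110011 = 115
1011010 = 90
Sum = 205 = 11001101
1s count = 5

odd parity (5 ones in 11001101)


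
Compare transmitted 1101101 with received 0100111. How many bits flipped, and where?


XOR: 1001010

3 error(s) at position(s): 0, 3, 5


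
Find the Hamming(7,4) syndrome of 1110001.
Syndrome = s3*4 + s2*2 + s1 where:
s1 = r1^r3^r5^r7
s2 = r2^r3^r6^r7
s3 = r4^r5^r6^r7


s1=1, s2=1, s3=1

Syndrome = 7 (error at position 7)


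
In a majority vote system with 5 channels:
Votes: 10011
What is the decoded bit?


Ones: 3 out of 5
Threshold: 3

1 (3/5 voted 1)


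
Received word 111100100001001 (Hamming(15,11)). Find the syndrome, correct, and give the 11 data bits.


Syndrome = 0: no error detected

Data: 10010001001 (no errors)


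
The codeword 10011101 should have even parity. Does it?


Number of 1s: 5

No, parity error (5 ones)


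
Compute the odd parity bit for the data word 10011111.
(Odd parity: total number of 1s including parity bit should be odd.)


Number of 1s in data: 6
Parity bit: 1

1


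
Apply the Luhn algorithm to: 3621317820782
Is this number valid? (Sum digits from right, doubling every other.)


Luhn sum = 47
47 mod 10 = 7

Invalid (Luhn sum mod 10 = 7)


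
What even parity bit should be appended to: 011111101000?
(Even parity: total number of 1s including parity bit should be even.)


Number of 1s in data: 7
Parity bit: 1

1


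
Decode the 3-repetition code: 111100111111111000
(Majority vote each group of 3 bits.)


Groups: 111, 100, 111, 111, 111, 000
Majority votes: 101110

101110


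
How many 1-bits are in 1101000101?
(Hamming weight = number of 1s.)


Counting 1s in 1101000101

5


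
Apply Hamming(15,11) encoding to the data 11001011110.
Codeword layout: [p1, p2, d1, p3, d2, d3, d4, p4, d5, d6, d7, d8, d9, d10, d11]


Parity bits: p1=1, p2=1, p3=0, p4=1

111010011011110


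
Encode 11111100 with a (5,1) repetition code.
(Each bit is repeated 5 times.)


Each bit -> 5 copies

1111111111111111111111111111110000000000


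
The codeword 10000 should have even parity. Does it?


Number of 1s: 1

No, parity error (1 ones)


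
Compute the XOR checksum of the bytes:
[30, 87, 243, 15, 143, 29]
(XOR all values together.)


XOR chain: 30 ^ 87 ^ 243 ^ 15 ^ 143 ^ 29 = 39

39


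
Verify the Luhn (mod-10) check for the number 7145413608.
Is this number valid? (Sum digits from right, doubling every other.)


Luhn sum = 48
48 mod 10 = 8

Invalid (Luhn sum mod 10 = 8)


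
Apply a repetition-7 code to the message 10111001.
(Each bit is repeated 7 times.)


Each bit -> 7 copies

11111110000000111111111111111111111000000000000001111111


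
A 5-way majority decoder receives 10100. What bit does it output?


Ones: 2 out of 5
Threshold: 3

0 (2/5 voted 1)


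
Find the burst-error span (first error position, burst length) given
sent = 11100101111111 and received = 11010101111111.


XOR: 00110000000000

Burst at position 2, length 2


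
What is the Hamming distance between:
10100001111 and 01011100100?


XOR: 11111101011
Count of 1s: 9

9


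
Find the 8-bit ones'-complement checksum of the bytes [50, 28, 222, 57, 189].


Sum = 546 mod 256 = 34
Complement = 221

221


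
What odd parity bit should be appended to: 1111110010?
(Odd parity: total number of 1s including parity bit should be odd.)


Number of 1s in data: 7
Parity bit: 0

0


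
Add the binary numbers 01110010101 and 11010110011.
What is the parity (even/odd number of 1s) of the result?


01110010101 = 917
11010110011 = 1715
Sum = 2632 = 101001001000
1s count = 4

even parity (4 ones in 101001001000)


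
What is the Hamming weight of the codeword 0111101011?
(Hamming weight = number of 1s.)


Counting 1s in 0111101011

7


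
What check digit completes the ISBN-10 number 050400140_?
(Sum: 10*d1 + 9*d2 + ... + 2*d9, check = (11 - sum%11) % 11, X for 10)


Weighted sum: 89
89 mod 11 = 1

Check digit: X


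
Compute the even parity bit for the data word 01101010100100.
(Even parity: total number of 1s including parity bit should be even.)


Number of 1s in data: 6
Parity bit: 0

0


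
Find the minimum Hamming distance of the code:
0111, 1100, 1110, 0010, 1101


Comparing all pairs, minimum distance: 1
Can detect 0 errors, correct 0 errors

1


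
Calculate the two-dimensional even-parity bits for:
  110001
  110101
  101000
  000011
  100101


Row parities: 10001
Column parities: 001010

Row P: 10001, Col P: 001010, Corner: 0


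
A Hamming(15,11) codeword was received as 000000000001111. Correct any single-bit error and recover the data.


Syndrome = 0: no error detected

Data: 00000001111 (no errors)


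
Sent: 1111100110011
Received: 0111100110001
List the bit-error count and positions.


XOR: 1000000000010

2 error(s) at position(s): 0, 11


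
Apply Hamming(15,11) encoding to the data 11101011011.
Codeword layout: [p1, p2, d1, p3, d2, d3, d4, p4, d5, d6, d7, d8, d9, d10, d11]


Parity bits: p1=1, p2=1, p3=1, p4=1

111111011011011


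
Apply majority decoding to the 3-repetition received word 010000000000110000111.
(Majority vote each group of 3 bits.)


Groups: 010, 000, 000, 000, 110, 000, 111
Majority votes: 0000101

0000101


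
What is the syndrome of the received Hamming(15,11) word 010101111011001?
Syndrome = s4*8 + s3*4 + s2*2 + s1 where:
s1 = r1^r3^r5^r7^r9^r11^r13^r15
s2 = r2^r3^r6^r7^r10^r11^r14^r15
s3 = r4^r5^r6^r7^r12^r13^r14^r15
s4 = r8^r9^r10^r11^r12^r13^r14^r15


s1=0, s2=1, s3=1, s4=1

Syndrome = 14 (error at position 14)


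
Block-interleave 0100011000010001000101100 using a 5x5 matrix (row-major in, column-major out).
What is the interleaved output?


Matrix:
  01000
  11000
  01000
  10001
  01100
Read columns: 0101011101000010000000010

0101011101000010000000010


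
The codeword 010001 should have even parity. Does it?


Number of 1s: 2

Yes, parity is correct (2 ones)


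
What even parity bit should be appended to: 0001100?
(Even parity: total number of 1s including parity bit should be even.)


Number of 1s in data: 2
Parity bit: 0

0


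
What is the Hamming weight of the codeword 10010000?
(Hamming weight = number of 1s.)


Counting 1s in 10010000

2


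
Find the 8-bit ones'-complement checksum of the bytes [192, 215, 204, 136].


Sum = 747 mod 256 = 235
Complement = 20

20


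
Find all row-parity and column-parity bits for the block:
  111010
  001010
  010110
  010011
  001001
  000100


Row parities: 001101
Column parities: 111000

Row P: 001101, Col P: 111000, Corner: 1


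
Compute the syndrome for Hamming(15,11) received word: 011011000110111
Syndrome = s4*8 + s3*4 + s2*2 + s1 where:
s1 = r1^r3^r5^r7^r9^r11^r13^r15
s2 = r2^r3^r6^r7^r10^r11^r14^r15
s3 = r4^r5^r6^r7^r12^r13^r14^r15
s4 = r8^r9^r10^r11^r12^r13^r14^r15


s1=1, s2=1, s3=1, s4=1

Syndrome = 15 (error at position 15)


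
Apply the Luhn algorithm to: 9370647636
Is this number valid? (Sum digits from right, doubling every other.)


Luhn sum = 47
47 mod 10 = 7

Invalid (Luhn sum mod 10 = 7)


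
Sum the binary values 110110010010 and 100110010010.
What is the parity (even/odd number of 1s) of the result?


110110010010 = 3474
100110010010 = 2450
Sum = 5924 = 1011100100100
1s count = 6

even parity (6 ones in 1011100100100)


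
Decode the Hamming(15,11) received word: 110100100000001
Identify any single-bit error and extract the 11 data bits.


Syndrome = 15: error at position 15

Data: 00010000000 (corrected bit 15)


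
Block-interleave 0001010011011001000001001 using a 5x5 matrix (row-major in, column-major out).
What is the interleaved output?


Matrix:
  00010
  10011
  01100
  10000
  01001
Read columns: 0101000101001001100001001

0101000101001001100001001


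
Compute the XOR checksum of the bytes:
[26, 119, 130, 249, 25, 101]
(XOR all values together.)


XOR chain: 26 ^ 119 ^ 130 ^ 249 ^ 25 ^ 101 = 106

106


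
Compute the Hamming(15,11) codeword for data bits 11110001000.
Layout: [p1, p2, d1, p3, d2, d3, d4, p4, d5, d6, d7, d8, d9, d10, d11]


Parity bits: p1=1, p2=1, p3=0, p4=1

111011110001000


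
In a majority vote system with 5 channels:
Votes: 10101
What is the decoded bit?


Ones: 3 out of 5
Threshold: 3

1 (3/5 voted 1)


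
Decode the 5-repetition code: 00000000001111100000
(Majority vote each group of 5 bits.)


Groups: 00000, 00000, 11111, 00000
Majority votes: 0010

0010


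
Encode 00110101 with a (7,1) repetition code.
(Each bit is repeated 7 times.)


Each bit -> 7 copies

00000000000000111111111111110000000111111100000001111111


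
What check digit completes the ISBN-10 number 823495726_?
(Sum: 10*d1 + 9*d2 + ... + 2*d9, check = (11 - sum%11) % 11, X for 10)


Weighted sum: 275
275 mod 11 = 0

Check digit: 0


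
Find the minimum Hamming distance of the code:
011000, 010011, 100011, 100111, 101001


Comparing all pairs, minimum distance: 1
Can detect 0 errors, correct 0 errors

1


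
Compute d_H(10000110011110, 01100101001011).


XOR: 11100011010101
Count of 1s: 8

8


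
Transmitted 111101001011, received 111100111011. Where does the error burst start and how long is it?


XOR: 000001110000

Burst at position 5, length 3


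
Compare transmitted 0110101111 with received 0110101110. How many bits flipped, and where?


XOR: 0000000001

1 error(s) at position(s): 9


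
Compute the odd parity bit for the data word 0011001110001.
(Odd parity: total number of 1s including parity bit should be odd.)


Number of 1s in data: 6
Parity bit: 1

1


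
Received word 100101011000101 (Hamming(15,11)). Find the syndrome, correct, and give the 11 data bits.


Syndrome = 0: no error detected

Data: 00101000101 (no errors)


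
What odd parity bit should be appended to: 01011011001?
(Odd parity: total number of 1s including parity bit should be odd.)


Number of 1s in data: 6
Parity bit: 1

1


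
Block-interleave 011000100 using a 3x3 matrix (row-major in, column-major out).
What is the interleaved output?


Matrix:
  011
  000
  100
Read columns: 001100100

001100100


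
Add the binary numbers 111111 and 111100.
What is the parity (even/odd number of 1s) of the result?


111111 = 63
111100 = 60
Sum = 123 = 1111011
1s count = 6

even parity (6 ones in 1111011)


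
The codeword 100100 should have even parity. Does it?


Number of 1s: 2

Yes, parity is correct (2 ones)


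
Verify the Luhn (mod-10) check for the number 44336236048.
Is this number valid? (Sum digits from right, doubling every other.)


Luhn sum = 53
53 mod 10 = 3

Invalid (Luhn sum mod 10 = 3)


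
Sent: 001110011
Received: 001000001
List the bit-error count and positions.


XOR: 000110010

3 error(s) at position(s): 3, 4, 7


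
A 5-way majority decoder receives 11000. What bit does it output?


Ones: 2 out of 5
Threshold: 3

0 (2/5 voted 1)


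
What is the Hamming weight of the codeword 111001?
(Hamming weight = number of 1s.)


Counting 1s in 111001

4


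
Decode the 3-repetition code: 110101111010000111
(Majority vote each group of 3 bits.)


Groups: 110, 101, 111, 010, 000, 111
Majority votes: 111001

111001


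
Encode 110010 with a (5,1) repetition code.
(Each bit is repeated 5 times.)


Each bit -> 5 copies

111111111100000000001111100000


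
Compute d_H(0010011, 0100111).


XOR: 0110100
Count of 1s: 3

3


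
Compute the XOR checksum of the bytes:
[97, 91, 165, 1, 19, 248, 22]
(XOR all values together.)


XOR chain: 97 ^ 91 ^ 165 ^ 1 ^ 19 ^ 248 ^ 22 = 99

99


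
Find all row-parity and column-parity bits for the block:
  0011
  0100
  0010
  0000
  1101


Row parities: 01101
Column parities: 1000

Row P: 01101, Col P: 1000, Corner: 1


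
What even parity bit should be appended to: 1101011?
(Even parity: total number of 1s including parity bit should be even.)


Number of 1s in data: 5
Parity bit: 1

1


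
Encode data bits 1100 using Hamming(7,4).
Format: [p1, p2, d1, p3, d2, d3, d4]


Parity bits: p1=0, p2=1, p3=1

0111100


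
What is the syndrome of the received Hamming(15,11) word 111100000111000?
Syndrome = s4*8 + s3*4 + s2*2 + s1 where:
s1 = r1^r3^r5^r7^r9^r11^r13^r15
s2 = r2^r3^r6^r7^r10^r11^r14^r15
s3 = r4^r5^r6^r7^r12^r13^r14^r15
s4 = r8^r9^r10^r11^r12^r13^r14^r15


s1=1, s2=0, s3=0, s4=1

Syndrome = 9 (error at position 9)


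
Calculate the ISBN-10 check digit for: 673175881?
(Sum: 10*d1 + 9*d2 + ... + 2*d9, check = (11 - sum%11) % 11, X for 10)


Weighted sum: 279
279 mod 11 = 4

Check digit: 7


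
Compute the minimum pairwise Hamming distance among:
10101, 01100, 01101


Comparing all pairs, minimum distance: 1
Can detect 0 errors, correct 0 errors

1


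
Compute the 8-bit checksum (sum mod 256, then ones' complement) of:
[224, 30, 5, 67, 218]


Sum = 544 mod 256 = 32
Complement = 223

223


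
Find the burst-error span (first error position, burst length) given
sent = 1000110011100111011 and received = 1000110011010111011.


XOR: 0000000000110000000

Burst at position 10, length 2


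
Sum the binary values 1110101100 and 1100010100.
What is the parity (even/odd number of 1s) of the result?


1110101100 = 940
1100010100 = 788
Sum = 1728 = 11011000000
1s count = 4

even parity (4 ones in 11011000000)


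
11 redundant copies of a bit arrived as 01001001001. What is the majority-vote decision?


Ones: 4 out of 11
Threshold: 6

0 (4/11 voted 1)


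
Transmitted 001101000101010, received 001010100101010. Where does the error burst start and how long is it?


XOR: 000111100000000

Burst at position 3, length 4


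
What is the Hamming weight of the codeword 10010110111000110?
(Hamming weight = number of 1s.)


Counting 1s in 10010110111000110

9


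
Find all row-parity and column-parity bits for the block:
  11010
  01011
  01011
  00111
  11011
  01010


Row parities: 111100
Column parities: 01100

Row P: 111100, Col P: 01100, Corner: 0


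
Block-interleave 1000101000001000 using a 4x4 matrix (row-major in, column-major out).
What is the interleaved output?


Matrix:
  1000
  1010
  0000
  1000
Read columns: 1101000001000000

1101000001000000


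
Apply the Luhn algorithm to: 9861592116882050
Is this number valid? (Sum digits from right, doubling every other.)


Luhn sum = 64
64 mod 10 = 4

Invalid (Luhn sum mod 10 = 4)


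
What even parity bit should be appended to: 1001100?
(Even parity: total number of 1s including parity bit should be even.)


Number of 1s in data: 3
Parity bit: 1

1


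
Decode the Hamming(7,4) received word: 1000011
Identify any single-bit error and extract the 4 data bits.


Syndrome = 0: no error detected

Data: 0011 (no errors)


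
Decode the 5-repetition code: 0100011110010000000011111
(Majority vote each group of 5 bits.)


Groups: 01000, 11110, 01000, 00000, 11111
Majority votes: 01001

01001


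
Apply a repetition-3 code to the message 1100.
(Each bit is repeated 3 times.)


Each bit -> 3 copies

111111000000


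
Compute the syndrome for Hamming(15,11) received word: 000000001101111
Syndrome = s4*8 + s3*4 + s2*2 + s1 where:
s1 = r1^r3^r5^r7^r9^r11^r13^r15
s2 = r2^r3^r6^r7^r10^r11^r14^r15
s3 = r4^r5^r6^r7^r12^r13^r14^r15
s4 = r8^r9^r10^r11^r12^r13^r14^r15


s1=1, s2=1, s3=0, s4=0

Syndrome = 3 (error at position 3)


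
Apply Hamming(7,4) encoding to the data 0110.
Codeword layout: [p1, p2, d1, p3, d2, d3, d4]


Parity bits: p1=1, p2=1, p3=0

1100110


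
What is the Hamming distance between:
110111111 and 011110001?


XOR: 101001110
Count of 1s: 5

5


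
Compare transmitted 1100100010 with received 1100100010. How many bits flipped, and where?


XOR: 0000000000

0 errors (received matches sent)


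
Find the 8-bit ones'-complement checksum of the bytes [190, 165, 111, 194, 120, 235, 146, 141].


Sum = 1302 mod 256 = 22
Complement = 233

233


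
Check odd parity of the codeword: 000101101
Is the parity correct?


Number of 1s: 4

No, parity error (4 ones)


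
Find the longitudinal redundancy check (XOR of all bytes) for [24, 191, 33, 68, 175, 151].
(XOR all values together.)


XOR chain: 24 ^ 191 ^ 33 ^ 68 ^ 175 ^ 151 = 250

250


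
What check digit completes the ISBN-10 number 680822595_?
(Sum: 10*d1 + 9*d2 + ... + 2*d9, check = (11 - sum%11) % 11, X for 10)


Weighted sum: 267
267 mod 11 = 3

Check digit: 8


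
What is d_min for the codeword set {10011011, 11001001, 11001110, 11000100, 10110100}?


Comparing all pairs, minimum distance: 2
Can detect 1 errors, correct 0 errors

2


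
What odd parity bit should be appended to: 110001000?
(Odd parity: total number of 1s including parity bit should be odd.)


Number of 1s in data: 3
Parity bit: 0

0


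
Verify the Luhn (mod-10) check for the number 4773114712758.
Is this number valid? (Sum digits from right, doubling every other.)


Luhn sum = 55
55 mod 10 = 5

Invalid (Luhn sum mod 10 = 5)


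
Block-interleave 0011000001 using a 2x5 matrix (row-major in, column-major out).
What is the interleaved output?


Matrix:
  00110
  00001
Read columns: 0000101001

0000101001


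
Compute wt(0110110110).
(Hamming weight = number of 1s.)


Counting 1s in 0110110110

6


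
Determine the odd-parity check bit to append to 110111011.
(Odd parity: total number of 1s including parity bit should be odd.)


Number of 1s in data: 7
Parity bit: 0

0


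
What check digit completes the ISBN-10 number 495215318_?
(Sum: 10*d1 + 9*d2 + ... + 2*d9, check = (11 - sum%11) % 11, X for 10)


Weighted sum: 237
237 mod 11 = 6

Check digit: 5


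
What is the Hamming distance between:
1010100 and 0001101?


XOR: 1011001
Count of 1s: 4

4


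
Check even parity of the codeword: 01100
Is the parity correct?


Number of 1s: 2

Yes, parity is correct (2 ones)


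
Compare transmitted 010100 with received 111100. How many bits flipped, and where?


XOR: 101000

2 error(s) at position(s): 0, 2


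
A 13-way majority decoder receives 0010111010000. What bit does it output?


Ones: 5 out of 13
Threshold: 7

0 (5/13 voted 1)


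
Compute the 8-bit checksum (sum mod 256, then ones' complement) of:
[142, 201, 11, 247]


Sum = 601 mod 256 = 89
Complement = 166

166


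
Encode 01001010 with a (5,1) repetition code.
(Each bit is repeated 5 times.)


Each bit -> 5 copies

0000011111000000000011111000001111100000


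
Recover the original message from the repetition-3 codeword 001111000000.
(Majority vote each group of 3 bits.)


Groups: 001, 111, 000, 000
Majority votes: 0100

0100


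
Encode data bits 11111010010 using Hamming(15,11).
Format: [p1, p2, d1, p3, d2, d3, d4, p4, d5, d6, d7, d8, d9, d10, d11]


Parity bits: p1=1, p2=1, p3=0, p4=1

111011111010010


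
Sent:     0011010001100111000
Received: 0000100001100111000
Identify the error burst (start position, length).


XOR: 0011110000000000000

Burst at position 2, length 4


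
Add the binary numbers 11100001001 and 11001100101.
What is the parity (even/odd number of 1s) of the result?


11100001001 = 1801
11001100101 = 1637
Sum = 3438 = 110101101110
1s count = 8

even parity (8 ones in 110101101110)


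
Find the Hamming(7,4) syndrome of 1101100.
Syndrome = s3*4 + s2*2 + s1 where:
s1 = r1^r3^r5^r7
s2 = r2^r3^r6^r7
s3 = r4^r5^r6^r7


s1=0, s2=1, s3=0

Syndrome = 2 (error at position 2)


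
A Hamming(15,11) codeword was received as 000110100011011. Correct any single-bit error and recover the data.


Syndrome = 0: no error detected

Data: 01010011011 (no errors)


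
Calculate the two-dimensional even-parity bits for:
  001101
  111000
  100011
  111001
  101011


Row parities: 11100
Column parities: 000100

Row P: 11100, Col P: 000100, Corner: 1


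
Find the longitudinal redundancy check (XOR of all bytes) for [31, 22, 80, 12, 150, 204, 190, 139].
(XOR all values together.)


XOR chain: 31 ^ 22 ^ 80 ^ 12 ^ 150 ^ 204 ^ 190 ^ 139 = 58

58


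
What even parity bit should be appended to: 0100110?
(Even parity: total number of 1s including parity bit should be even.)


Number of 1s in data: 3
Parity bit: 1

1


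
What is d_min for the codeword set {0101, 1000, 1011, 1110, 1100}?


Comparing all pairs, minimum distance: 1
Can detect 0 errors, correct 0 errors

1


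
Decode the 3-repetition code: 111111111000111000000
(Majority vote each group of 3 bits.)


Groups: 111, 111, 111, 000, 111, 000, 000
Majority votes: 1110100

1110100


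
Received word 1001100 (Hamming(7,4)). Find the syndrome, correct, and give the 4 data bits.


Syndrome = 0: no error detected

Data: 0100 (no errors)


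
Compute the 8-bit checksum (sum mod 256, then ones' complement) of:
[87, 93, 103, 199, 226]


Sum = 708 mod 256 = 196
Complement = 59

59


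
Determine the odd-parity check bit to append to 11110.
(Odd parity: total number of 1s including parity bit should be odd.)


Number of 1s in data: 4
Parity bit: 1

1


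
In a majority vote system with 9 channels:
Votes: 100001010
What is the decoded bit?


Ones: 3 out of 9
Threshold: 5

0 (3/9 voted 1)


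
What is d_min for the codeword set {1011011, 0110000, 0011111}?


Comparing all pairs, minimum distance: 2
Can detect 1 errors, correct 0 errors

2


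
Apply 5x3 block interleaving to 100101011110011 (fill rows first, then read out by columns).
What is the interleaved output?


Matrix:
  100
  101
  011
  110
  011
Read columns: 110100011101101

110100011101101


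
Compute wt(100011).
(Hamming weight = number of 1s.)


Counting 1s in 100011

3


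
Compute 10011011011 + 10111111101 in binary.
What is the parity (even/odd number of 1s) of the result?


10011011011 = 1243
10111111101 = 1533
Sum = 2776 = 101011011000
1s count = 6

even parity (6 ones in 101011011000)


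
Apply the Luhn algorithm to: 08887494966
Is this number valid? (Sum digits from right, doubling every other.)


Luhn sum = 72
72 mod 10 = 2

Invalid (Luhn sum mod 10 = 2)


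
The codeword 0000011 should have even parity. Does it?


Number of 1s: 2

Yes, parity is correct (2 ones)


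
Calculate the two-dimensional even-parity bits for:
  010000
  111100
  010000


Row parities: 101
Column parities: 111100

Row P: 101, Col P: 111100, Corner: 0


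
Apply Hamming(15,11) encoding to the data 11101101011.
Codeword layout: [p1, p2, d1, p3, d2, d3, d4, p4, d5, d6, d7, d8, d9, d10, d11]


Parity bits: p1=0, p2=1, p3=1, p4=1

011111011101011


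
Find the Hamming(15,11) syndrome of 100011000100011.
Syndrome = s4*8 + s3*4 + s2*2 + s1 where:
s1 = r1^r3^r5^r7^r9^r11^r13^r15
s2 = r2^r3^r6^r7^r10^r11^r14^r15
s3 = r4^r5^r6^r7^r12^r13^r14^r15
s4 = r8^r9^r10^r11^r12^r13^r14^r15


s1=1, s2=0, s3=0, s4=1

Syndrome = 9 (error at position 9)


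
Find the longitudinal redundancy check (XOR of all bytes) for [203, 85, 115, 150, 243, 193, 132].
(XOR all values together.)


XOR chain: 203 ^ 85 ^ 115 ^ 150 ^ 243 ^ 193 ^ 132 = 205

205


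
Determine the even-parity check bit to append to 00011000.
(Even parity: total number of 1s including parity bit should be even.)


Number of 1s in data: 2
Parity bit: 0

0


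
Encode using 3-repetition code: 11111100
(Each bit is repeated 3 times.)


Each bit -> 3 copies

111111111111111111000000


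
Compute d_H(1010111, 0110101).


XOR: 1100010
Count of 1s: 3

3


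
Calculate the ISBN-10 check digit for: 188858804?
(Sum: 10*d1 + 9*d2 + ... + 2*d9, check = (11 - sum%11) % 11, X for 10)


Weighted sum: 312
312 mod 11 = 4

Check digit: 7


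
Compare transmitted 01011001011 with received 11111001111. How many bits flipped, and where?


XOR: 10100000100

3 error(s) at position(s): 0, 2, 8


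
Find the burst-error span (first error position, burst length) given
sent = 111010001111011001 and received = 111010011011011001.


XOR: 000000010100000000

Burst at position 7, length 3


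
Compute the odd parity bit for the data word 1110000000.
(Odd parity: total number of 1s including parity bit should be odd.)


Number of 1s in data: 3
Parity bit: 0

0


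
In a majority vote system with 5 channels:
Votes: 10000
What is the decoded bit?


Ones: 1 out of 5
Threshold: 3

0 (1/5 voted 1)


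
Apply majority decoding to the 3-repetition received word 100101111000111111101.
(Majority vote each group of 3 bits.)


Groups: 100, 101, 111, 000, 111, 111, 101
Majority votes: 0110111

0110111


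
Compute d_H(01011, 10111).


XOR: 11100
Count of 1s: 3

3


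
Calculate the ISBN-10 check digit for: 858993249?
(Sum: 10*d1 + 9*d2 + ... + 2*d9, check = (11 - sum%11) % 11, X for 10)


Weighted sum: 359
359 mod 11 = 7

Check digit: 4


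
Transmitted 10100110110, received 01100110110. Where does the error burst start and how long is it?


XOR: 11000000000

Burst at position 0, length 2


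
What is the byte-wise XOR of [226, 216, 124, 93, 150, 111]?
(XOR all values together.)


XOR chain: 226 ^ 216 ^ 124 ^ 93 ^ 150 ^ 111 = 226

226


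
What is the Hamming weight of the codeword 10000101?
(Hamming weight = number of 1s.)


Counting 1s in 10000101

3


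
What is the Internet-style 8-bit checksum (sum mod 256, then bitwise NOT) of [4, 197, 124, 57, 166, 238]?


Sum = 786 mod 256 = 18
Complement = 237

237


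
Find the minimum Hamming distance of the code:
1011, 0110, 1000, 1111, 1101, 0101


Comparing all pairs, minimum distance: 1
Can detect 0 errors, correct 0 errors

1


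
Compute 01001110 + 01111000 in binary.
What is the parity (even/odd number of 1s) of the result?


01001110 = 78
01111000 = 120
Sum = 198 = 11000110
1s count = 4

even parity (4 ones in 11000110)


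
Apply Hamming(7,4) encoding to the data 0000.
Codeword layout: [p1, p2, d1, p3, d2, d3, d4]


Parity bits: p1=0, p2=0, p3=0

0000000


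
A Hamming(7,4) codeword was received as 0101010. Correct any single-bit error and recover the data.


Syndrome = 0: no error detected

Data: 0010 (no errors)


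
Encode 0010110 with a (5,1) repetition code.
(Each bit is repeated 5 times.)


Each bit -> 5 copies

00000000001111100000111111111100000


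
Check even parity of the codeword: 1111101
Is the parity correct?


Number of 1s: 6

Yes, parity is correct (6 ones)


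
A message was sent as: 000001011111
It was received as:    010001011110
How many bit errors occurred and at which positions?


XOR: 010000000001

2 error(s) at position(s): 1, 11


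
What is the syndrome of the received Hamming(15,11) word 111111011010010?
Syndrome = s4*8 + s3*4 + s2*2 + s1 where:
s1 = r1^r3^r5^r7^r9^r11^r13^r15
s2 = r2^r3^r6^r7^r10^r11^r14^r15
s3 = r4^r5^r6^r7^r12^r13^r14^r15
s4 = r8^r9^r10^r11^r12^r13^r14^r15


s1=1, s2=1, s3=0, s4=0

Syndrome = 3 (error at position 3)


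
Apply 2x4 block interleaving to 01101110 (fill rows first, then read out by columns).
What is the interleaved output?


Matrix:
  0110
  1110
Read columns: 01111100

01111100


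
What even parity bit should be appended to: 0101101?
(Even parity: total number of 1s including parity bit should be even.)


Number of 1s in data: 4
Parity bit: 0

0


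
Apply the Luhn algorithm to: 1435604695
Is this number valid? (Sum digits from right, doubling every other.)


Luhn sum = 48
48 mod 10 = 8

Invalid (Luhn sum mod 10 = 8)


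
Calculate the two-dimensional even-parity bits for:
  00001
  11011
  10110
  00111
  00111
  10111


Row parities: 101110
Column parities: 11011

Row P: 101110, Col P: 11011, Corner: 0


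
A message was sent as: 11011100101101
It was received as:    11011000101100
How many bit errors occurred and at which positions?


XOR: 00000100000001

2 error(s) at position(s): 5, 13


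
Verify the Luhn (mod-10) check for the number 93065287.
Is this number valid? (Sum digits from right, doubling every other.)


Luhn sum = 35
35 mod 10 = 5

Invalid (Luhn sum mod 10 = 5)


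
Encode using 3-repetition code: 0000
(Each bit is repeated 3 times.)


Each bit -> 3 copies

000000000000


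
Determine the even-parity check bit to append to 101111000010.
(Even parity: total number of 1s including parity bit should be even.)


Number of 1s in data: 6
Parity bit: 0

0


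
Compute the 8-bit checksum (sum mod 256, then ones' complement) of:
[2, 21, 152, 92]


Sum = 267 mod 256 = 11
Complement = 244

244


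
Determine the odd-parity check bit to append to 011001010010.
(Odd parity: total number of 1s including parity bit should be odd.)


Number of 1s in data: 5
Parity bit: 0

0


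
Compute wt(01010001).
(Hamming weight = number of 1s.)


Counting 1s in 01010001

3


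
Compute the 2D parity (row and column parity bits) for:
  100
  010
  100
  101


Row parities: 1110
Column parities: 111

Row P: 1110, Col P: 111, Corner: 1


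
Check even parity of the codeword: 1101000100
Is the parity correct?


Number of 1s: 4

Yes, parity is correct (4 ones)


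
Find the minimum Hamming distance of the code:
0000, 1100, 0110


Comparing all pairs, minimum distance: 2
Can detect 1 errors, correct 0 errors

2


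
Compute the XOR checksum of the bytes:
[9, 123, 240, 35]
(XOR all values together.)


XOR chain: 9 ^ 123 ^ 240 ^ 35 = 161

161


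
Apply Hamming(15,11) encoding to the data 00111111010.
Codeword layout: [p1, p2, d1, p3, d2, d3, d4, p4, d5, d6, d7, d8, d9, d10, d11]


Parity bits: p1=1, p2=1, p3=0, p4=1

110001111111010


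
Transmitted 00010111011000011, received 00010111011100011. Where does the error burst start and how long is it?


XOR: 00000000000100000

Burst at position 11, length 1


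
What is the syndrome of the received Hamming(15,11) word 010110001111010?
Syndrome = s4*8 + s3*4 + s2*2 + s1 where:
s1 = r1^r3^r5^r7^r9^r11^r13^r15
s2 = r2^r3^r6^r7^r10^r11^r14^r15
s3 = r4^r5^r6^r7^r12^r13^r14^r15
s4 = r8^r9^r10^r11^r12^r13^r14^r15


s1=1, s2=0, s3=0, s4=1

Syndrome = 9 (error at position 9)


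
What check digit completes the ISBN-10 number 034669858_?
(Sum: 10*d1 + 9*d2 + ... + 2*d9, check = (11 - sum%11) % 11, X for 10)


Weighted sum: 245
245 mod 11 = 3

Check digit: 8


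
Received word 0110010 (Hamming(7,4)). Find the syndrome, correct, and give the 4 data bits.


Syndrome = 7: error at position 7

Data: 1011 (corrected bit 7)


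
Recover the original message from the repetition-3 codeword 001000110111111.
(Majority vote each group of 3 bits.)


Groups: 001, 000, 110, 111, 111
Majority votes: 00111

00111


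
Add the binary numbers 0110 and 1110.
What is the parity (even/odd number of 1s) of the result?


0110 = 6
1110 = 14
Sum = 20 = 10100
1s count = 2

even parity (2 ones in 10100)


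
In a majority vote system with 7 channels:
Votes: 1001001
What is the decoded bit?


Ones: 3 out of 7
Threshold: 4

0 (3/7 voted 1)


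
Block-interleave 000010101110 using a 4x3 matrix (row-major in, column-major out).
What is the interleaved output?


Matrix:
  000
  010
  101
  110
Read columns: 001101010010

001101010010


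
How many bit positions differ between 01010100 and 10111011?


XOR: 11101111
Count of 1s: 7

7


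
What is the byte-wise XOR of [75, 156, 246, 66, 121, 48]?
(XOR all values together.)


XOR chain: 75 ^ 156 ^ 246 ^ 66 ^ 121 ^ 48 = 42

42


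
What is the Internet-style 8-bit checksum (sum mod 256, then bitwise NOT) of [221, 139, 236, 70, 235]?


Sum = 901 mod 256 = 133
Complement = 122

122


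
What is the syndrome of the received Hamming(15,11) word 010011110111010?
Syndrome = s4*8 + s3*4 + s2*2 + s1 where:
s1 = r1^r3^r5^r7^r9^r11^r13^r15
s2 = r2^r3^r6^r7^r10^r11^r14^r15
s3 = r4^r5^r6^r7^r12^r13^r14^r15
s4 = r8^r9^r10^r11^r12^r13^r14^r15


s1=1, s2=0, s3=1, s4=1

Syndrome = 13 (error at position 13)


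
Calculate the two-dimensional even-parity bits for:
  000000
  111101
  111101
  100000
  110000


Row parities: 01110
Column parities: 010000

Row P: 01110, Col P: 010000, Corner: 1


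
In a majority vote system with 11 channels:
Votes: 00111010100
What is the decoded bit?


Ones: 5 out of 11
Threshold: 6

0 (5/11 voted 1)


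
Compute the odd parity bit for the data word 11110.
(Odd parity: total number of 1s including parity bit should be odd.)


Number of 1s in data: 4
Parity bit: 1

1


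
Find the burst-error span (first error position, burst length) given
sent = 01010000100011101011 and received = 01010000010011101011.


XOR: 00000000110000000000

Burst at position 8, length 2


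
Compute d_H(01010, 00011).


XOR: 01001
Count of 1s: 2

2


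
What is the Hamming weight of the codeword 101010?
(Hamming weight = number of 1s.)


Counting 1s in 101010

3


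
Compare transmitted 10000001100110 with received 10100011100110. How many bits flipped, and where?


XOR: 00100010000000

2 error(s) at position(s): 2, 6


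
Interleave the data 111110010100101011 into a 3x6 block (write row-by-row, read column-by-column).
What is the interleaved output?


Matrix:
  111110
  010100
  101011
Read columns: 101110101110101001

101110101110101001


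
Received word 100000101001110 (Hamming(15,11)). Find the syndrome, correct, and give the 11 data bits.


Syndrome = 0: no error detected

Data: 00011001110 (no errors)


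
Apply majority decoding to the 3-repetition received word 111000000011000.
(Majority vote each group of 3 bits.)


Groups: 111, 000, 000, 011, 000
Majority votes: 10010

10010


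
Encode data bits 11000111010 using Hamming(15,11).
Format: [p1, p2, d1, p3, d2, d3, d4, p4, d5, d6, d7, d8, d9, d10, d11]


Parity bits: p1=1, p2=0, p3=1, p4=0

101110000111010


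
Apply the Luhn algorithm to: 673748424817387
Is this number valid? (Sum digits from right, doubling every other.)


Luhn sum = 72
72 mod 10 = 2

Invalid (Luhn sum mod 10 = 2)


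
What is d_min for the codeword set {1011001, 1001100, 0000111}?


Comparing all pairs, minimum distance: 3
Can detect 2 errors, correct 1 errors

3


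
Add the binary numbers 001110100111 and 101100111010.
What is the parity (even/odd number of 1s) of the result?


001110100111 = 935
101100111010 = 2874
Sum = 3809 = 111011100001
1s count = 7

odd parity (7 ones in 111011100001)


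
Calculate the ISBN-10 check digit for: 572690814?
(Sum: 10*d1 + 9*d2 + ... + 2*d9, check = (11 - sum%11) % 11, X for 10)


Weighted sum: 268
268 mod 11 = 4

Check digit: 7


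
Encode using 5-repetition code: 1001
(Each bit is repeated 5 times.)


Each bit -> 5 copies

11111000000000011111


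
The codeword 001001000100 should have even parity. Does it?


Number of 1s: 3

No, parity error (3 ones)


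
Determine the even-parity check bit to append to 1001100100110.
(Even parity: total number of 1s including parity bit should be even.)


Number of 1s in data: 6
Parity bit: 0

0


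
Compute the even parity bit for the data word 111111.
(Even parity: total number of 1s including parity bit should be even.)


Number of 1s in data: 6
Parity bit: 0

0


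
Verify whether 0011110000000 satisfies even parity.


Number of 1s: 4

Yes, parity is correct (4 ones)


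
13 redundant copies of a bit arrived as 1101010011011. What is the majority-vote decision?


Ones: 8 out of 13
Threshold: 7

1 (8/13 voted 1)


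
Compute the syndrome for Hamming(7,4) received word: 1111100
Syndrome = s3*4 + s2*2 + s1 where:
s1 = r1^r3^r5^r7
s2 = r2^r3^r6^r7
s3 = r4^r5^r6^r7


s1=1, s2=0, s3=0

Syndrome = 1 (error at position 1)


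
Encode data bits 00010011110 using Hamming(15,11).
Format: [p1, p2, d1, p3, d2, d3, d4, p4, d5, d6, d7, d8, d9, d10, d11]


Parity bits: p1=1, p2=1, p3=0, p4=0

110000100011110


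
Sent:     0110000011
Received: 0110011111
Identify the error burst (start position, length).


XOR: 0000011100

Burst at position 5, length 3


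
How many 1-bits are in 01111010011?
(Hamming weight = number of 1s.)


Counting 1s in 01111010011

7


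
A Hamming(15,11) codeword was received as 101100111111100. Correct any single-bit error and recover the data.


Syndrome = 0: no error detected

Data: 10011111100 (no errors)


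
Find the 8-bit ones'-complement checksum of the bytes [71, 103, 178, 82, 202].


Sum = 636 mod 256 = 124
Complement = 131

131


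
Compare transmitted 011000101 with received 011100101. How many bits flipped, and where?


XOR: 000100000

1 error(s) at position(s): 3


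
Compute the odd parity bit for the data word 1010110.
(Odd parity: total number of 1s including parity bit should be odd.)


Number of 1s in data: 4
Parity bit: 1

1


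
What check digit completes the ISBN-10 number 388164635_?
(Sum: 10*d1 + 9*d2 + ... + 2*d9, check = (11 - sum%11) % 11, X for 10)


Weighted sum: 272
272 mod 11 = 8

Check digit: 3


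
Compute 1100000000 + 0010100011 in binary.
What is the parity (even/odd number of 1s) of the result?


1100000000 = 768
0010100011 = 163
Sum = 931 = 1110100011
1s count = 6

even parity (6 ones in 1110100011)


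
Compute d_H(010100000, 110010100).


XOR: 100110100
Count of 1s: 4

4


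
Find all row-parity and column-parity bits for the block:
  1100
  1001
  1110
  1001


Row parities: 0010
Column parities: 0010

Row P: 0010, Col P: 0010, Corner: 1


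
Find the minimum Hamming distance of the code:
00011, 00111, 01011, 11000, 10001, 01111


Comparing all pairs, minimum distance: 1
Can detect 0 errors, correct 0 errors

1


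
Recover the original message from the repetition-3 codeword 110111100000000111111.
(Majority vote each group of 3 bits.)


Groups: 110, 111, 100, 000, 000, 111, 111
Majority votes: 1100011

1100011


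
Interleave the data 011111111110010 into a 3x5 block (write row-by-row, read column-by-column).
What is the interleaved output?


Matrix:
  01111
  11111
  10010
Read columns: 011110110111110

011110110111110


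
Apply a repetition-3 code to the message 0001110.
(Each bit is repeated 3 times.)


Each bit -> 3 copies

000000000111111111000


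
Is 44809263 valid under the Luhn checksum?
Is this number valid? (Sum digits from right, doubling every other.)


Luhn sum = 36
36 mod 10 = 6

Invalid (Luhn sum mod 10 = 6)


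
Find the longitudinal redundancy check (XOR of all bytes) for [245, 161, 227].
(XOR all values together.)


XOR chain: 245 ^ 161 ^ 227 = 183

183


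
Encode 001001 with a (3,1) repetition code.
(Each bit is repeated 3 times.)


Each bit -> 3 copies

000000111000000111
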